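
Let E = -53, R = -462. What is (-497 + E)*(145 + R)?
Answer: 174350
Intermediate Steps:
(-497 + E)*(145 + R) = (-497 - 53)*(145 - 462) = -550*(-317) = 174350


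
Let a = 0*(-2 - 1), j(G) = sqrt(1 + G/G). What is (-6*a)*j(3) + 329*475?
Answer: 156275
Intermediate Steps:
j(G) = sqrt(2) (j(G) = sqrt(1 + 1) = sqrt(2))
a = 0 (a = 0*(-3) = 0)
(-6*a)*j(3) + 329*475 = (-6*0)*sqrt(2) + 329*475 = 0*sqrt(2) + 156275 = 0 + 156275 = 156275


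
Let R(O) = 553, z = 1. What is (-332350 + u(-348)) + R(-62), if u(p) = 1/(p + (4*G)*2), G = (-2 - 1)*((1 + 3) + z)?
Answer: -155280997/468 ≈ -3.3180e+5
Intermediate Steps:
G = -15 (G = (-2 - 1)*((1 + 3) + 1) = -3*(4 + 1) = -3*5 = -15)
u(p) = 1/(-120 + p) (u(p) = 1/(p + (4*(-15))*2) = 1/(p - 60*2) = 1/(p - 120) = 1/(-120 + p))
(-332350 + u(-348)) + R(-62) = (-332350 + 1/(-120 - 348)) + 553 = (-332350 + 1/(-468)) + 553 = (-332350 - 1/468) + 553 = -155539801/468 + 553 = -155280997/468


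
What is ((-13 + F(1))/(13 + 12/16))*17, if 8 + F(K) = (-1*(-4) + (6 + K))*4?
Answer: 1564/55 ≈ 28.436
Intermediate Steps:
F(K) = 32 + 4*K (F(K) = -8 + (-1*(-4) + (6 + K))*4 = -8 + (4 + (6 + K))*4 = -8 + (10 + K)*4 = -8 + (40 + 4*K) = 32 + 4*K)
((-13 + F(1))/(13 + 12/16))*17 = ((-13 + (32 + 4*1))/(13 + 12/16))*17 = ((-13 + (32 + 4))/(13 + 12*(1/16)))*17 = ((-13 + 36)/(13 + ¾))*17 = (23/(55/4))*17 = (23*(4/55))*17 = (92/55)*17 = 1564/55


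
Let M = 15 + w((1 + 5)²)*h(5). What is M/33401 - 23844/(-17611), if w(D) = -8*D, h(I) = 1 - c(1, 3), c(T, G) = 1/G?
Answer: 793296297/588225011 ≈ 1.3486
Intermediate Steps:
h(I) = ⅔ (h(I) = 1 - 1/3 = 1 - 1*⅓ = 1 - ⅓ = ⅔)
M = -177 (M = 15 - 8*(1 + 5)²*(⅔) = 15 - 8*6²*(⅔) = 15 - 8*36*(⅔) = 15 - 288*⅔ = 15 - 192 = -177)
M/33401 - 23844/(-17611) = -177/33401 - 23844/(-17611) = -177*1/33401 - 23844*(-1/17611) = -177/33401 + 23844/17611 = 793296297/588225011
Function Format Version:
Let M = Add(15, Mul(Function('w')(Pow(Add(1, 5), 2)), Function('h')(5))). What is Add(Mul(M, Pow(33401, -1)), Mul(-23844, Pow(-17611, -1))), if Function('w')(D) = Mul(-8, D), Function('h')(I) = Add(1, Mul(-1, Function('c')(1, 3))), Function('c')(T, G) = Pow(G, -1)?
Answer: Rational(793296297, 588225011) ≈ 1.3486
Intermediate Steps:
Function('h')(I) = Rational(2, 3) (Function('h')(I) = Add(1, Mul(-1, Pow(3, -1))) = Add(1, Mul(-1, Rational(1, 3))) = Add(1, Rational(-1, 3)) = Rational(2, 3))
M = -177 (M = Add(15, Mul(Mul(-8, Pow(Add(1, 5), 2)), Rational(2, 3))) = Add(15, Mul(Mul(-8, Pow(6, 2)), Rational(2, 3))) = Add(15, Mul(Mul(-8, 36), Rational(2, 3))) = Add(15, Mul(-288, Rational(2, 3))) = Add(15, -192) = -177)
Add(Mul(M, Pow(33401, -1)), Mul(-23844, Pow(-17611, -1))) = Add(Mul(-177, Pow(33401, -1)), Mul(-23844, Pow(-17611, -1))) = Add(Mul(-177, Rational(1, 33401)), Mul(-23844, Rational(-1, 17611))) = Add(Rational(-177, 33401), Rational(23844, 17611)) = Rational(793296297, 588225011)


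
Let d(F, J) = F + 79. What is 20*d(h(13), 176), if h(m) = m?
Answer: 1840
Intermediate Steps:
d(F, J) = 79 + F
20*d(h(13), 176) = 20*(79 + 13) = 20*92 = 1840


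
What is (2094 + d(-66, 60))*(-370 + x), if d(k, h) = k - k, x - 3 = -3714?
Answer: -8545614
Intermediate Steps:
x = -3711 (x = 3 - 3714 = -3711)
d(k, h) = 0
(2094 + d(-66, 60))*(-370 + x) = (2094 + 0)*(-370 - 3711) = 2094*(-4081) = -8545614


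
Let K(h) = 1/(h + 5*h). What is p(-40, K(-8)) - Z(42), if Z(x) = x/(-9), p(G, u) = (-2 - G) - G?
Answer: 248/3 ≈ 82.667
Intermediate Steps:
K(h) = 1/(6*h)
p(G, u) = -2 - 2*G
Z(x) = -x/9 (Z(x) = x*(-1/9) = -x/9)
p(-40, K(-8)) - Z(42) = (-2 - 2*(-40)) - (-1)*42/9 = (-2 + 80) - 1*(-14/3) = 78 + 14/3 = 248/3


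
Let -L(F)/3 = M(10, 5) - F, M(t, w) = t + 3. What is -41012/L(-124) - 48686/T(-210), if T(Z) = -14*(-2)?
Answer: -9430805/5754 ≈ -1639.0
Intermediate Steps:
M(t, w) = 3 + t
T(Z) = 28
L(F) = -39 + 3*F (L(F) = -3*((3 + 10) - F) = -3*(13 - F) = -39 + 3*F)
-41012/L(-124) - 48686/T(-210) = -41012/(-39 + 3*(-124)) - 48686/28 = -41012/(-39 - 372) - 48686*1/28 = -41012/(-411) - 24343/14 = -41012*(-1/411) - 24343/14 = 41012/411 - 24343/14 = -9430805/5754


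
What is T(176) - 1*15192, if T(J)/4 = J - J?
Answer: -15192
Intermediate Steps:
T(J) = 0 (T(J) = 4*(J - J) = 4*0 = 0)
T(176) - 1*15192 = 0 - 1*15192 = 0 - 15192 = -15192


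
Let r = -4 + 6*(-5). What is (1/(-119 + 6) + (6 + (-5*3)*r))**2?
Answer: 3399706249/12769 ≈ 2.6625e+5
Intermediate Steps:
r = -34 (r = -4 - 30 = -34)
(1/(-119 + 6) + (6 + (-5*3)*r))**2 = (1/(-119 + 6) + (6 - 5*3*(-34)))**2 = (1/(-113) + (6 - 1*15*(-34)))**2 = (-1/113 + (6 - 15*(-34)))**2 = (-1/113 + (6 + 510))**2 = (-1/113 + 516)**2 = (58307/113)**2 = 3399706249/12769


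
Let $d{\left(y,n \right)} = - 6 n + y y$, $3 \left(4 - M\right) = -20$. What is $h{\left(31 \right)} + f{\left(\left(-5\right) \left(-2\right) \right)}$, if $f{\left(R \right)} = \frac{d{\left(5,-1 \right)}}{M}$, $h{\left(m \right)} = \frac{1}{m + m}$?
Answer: $\frac{2899}{992} \approx 2.9224$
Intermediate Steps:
$M = \frac{32}{3}$ ($M = 4 - - \frac{20}{3} = 4 + \frac{20}{3} = \frac{32}{3} \approx 10.667$)
$h{\left(m \right)} = \frac{1}{2 m}$
$d{\left(y,n \right)} = y^{2} - 6 n$ ($d{\left(y,n \right)} = - 6 n + y^{2} = y^{2} - 6 n$)
$f{\left(R \right)} = \frac{93}{32}$ ($f{\left(R \right)} = \frac{5^{2} - -6}{\frac{32}{3}} = \left(25 + 6\right) \frac{3}{32} = 31 \cdot \frac{3}{32} = \frac{93}{32}$)
$h{\left(31 \right)} + f{\left(\left(-5\right) \left(-2\right) \right)} = \frac{1}{2 \cdot 31} + \frac{93}{32} = \frac{1}{2} \cdot \frac{1}{31} + \frac{93}{32} = \frac{1}{62} + \frac{93}{32} = \frac{2899}{992}$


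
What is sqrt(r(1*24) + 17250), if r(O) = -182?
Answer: 2*sqrt(4267) ≈ 130.64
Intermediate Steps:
sqrt(r(1*24) + 17250) = sqrt(-182 + 17250) = sqrt(17068) = 2*sqrt(4267)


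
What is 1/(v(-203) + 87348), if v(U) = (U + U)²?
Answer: 1/252184 ≈ 3.9654e-6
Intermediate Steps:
v(U) = 4*U² (v(U) = (2*U)² = 4*U²)
1/(v(-203) + 87348) = 1/(4*(-203)² + 87348) = 1/(4*41209 + 87348) = 1/(164836 + 87348) = 1/252184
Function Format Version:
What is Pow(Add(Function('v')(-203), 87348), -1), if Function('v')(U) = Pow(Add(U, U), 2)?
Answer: Rational(1, 252184) ≈ 3.9654e-6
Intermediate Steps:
Function('v')(U) = Mul(4, Pow(U, 2)) (Function('v')(U) = Pow(Mul(2, U), 2) = Mul(4, Pow(U, 2)))
Pow(Add(Function('v')(-203), 87348), -1) = Pow(Add(Mul(4, Pow(-203, 2)), 87348), -1) = Pow(Add(Mul(4, 41209), 87348), -1) = Pow(Add(164836, 87348), -1) = Pow(252184, -1) = Rational(1, 252184)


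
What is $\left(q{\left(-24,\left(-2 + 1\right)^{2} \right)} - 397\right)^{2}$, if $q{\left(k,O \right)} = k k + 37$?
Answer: $46656$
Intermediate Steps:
$q{\left(k,O \right)} = 37 + k^{2}$ ($q{\left(k,O \right)} = k^{2} + 37 = 37 + k^{2}$)
$\left(q{\left(-24,\left(-2 + 1\right)^{2} \right)} - 397\right)^{2} = \left(\left(37 + \left(-24\right)^{2}\right) - 397\right)^{2} = \left(\left(37 + 576\right) - 397\right)^{2} = \left(613 - 397\right)^{2} = 216^{2} = 46656$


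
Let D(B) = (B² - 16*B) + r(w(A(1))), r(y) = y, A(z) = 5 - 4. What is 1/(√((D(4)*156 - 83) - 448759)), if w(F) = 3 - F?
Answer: -I*√456018/456018 ≈ -0.0014808*I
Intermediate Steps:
A(z) = 1
D(B) = 2 + B² - 16*B (D(B) = (B² - 16*B) + (3 - 1*1) = (B² - 16*B) + (3 - 1) = (B² - 16*B) + 2 = 2 + B² - 16*B)
1/(√((D(4)*156 - 83) - 448759)) = 1/(√(((2 + 4² - 16*4)*156 - 83) - 448759)) = 1/(√(((2 + 16 - 64)*156 - 83) - 448759)) = 1/(√((-46*156 - 83) - 448759)) = 1/(√((-7176 - 83) - 448759)) = 1/(√(-7259 - 448759)) = 1/(√(-456018)) = 1/(I*√456018) = -I*√456018/456018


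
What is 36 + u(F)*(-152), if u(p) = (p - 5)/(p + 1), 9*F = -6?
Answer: 2620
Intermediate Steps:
F = -⅔ (F = (⅑)*(-6) = -⅔ ≈ -0.66667)
u(p) = (-5 + p)/(1 + p)
36 + u(F)*(-152) = 36 + ((-5 - ⅔)/(1 - ⅔))*(-152) = 36 + (-17/3/(⅓))*(-152) = 36 + (3*(-17/3))*(-152) = 36 - 17*(-152) = 36 + 2584 = 2620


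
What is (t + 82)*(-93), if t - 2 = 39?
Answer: -11439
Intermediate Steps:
t = 41 (t = 2 + 39 = 41)
(t + 82)*(-93) = (41 + 82)*(-93) = 123*(-93) = -11439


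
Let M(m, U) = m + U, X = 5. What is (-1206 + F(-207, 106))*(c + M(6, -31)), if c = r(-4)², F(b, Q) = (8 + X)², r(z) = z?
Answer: 9333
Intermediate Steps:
F(b, Q) = 169 (F(b, Q) = (8 + 5)² = 13² = 169)
c = 16 (c = (-4)² = 16)
M(m, U) = U + m
(-1206 + F(-207, 106))*(c + M(6, -31)) = (-1206 + 169)*(16 + (-31 + 6)) = -1037*(16 - 25) = -1037*(-9) = 9333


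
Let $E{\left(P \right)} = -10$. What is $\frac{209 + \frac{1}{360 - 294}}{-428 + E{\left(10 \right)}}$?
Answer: $- \frac{13795}{28908} \approx -0.4772$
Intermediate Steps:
$\frac{209 + \frac{1}{360 - 294}}{-428 + E{\left(10 \right)}} = \frac{209 + \frac{1}{360 - 294}}{-428 - 10} = \frac{209 + \frac{1}{66}}{-438} = \left(209 + \frac{1}{66}\right) \left(- \frac{1}{438}\right) = \frac{13795}{66} \left(- \frac{1}{438}\right) = - \frac{13795}{28908}$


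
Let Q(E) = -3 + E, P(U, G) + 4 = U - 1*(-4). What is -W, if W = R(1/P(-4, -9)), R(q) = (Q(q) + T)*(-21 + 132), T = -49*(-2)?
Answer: -42069/4 ≈ -10517.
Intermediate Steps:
P(U, G) = U (P(U, G) = -4 + (U - 1*(-4)) = -4 + (U + 4) = -4 + (4 + U) = U)
T = 98
R(q) = 10545 + 111*q (R(q) = ((-3 + q) + 98)*(-21 + 132) = (95 + q)*111 = 10545 + 111*q)
W = 42069/4 (W = 10545 + 111/(-4) = 10545 + 111*(-¼) = 10545 - 111/4 = 42069/4 ≈ 10517.)
-W = -1*42069/4 = -42069/4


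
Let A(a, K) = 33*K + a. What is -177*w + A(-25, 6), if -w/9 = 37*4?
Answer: 235937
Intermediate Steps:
A(a, K) = a + 33*K
w = -1332 (w = -333*4 = -9*148 = -1332)
-177*w + A(-25, 6) = -177*(-1332) + (-25 + 33*6) = 235764 + (-25 + 198) = 235764 + 173 = 235937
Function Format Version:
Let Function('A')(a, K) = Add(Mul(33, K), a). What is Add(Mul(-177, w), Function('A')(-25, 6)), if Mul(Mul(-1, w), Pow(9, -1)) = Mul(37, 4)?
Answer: 235937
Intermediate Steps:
Function('A')(a, K) = Add(a, Mul(33, K))
w = -1332 (w = Mul(-9, Mul(37, 4)) = Mul(-9, 148) = -1332)
Add(Mul(-177, w), Function('A')(-25, 6)) = Add(Mul(-177, -1332), Add(-25, Mul(33, 6))) = Add(235764, Add(-25, 198)) = Add(235764, 173) = 235937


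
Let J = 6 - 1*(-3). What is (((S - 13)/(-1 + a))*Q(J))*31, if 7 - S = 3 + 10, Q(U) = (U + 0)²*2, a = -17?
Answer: 5301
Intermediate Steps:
J = 9 (J = 6 + 3 = 9)
Q(U) = 2*U² (Q(U) = U²*2 = 2*U²)
S = -6 (S = 7 - (3 + 10) = 7 - 1*13 = 7 - 13 = -6)
(((S - 13)/(-1 + a))*Q(J))*31 = (((-6 - 13)/(-1 - 17))*(2*9²))*31 = ((-19/(-18))*(2*81))*31 = (-19*(-1/18)*162)*31 = ((19/18)*162)*31 = 171*31 = 5301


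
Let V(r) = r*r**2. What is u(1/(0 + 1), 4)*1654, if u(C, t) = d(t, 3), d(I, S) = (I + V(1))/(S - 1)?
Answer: 4135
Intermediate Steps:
V(r) = r**3
d(I, S) = (1 + I)/(-1 + S) (d(I, S) = (I + 1**3)/(S - 1) = (I + 1)/(-1 + S) = (1 + I)/(-1 + S))
u(C, t) = 1/2 + t/2 (u(C, t) = (1 + t)/(-1 + 3) = (1 + t)/2 = 1/2 + t/2)
u(1/(0 + 1), 4)*1654 = (1/2 + (1/2)*4)*1654 = (1/2 + 2)*1654 = (5/2)*1654 = 4135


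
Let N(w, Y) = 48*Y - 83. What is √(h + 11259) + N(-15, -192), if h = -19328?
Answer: -9299 + I*√8069 ≈ -9299.0 + 89.828*I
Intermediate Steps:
N(w, Y) = -83 + 48*Y
√(h + 11259) + N(-15, -192) = √(-19328 + 11259) + (-83 + 48*(-192)) = √(-8069) + (-83 - 9216) = I*√8069 - 9299 = -9299 + I*√8069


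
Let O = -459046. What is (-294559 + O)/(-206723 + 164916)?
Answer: 753605/41807 ≈ 18.026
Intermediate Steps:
(-294559 + O)/(-206723 + 164916) = (-294559 - 459046)/(-206723 + 164916) = -753605/(-41807) = -753605*(-1/41807) = 753605/41807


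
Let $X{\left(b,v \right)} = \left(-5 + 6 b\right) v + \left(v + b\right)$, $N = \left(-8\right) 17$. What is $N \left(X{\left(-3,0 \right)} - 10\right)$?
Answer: $1768$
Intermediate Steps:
$N = -136$
$X{\left(b,v \right)} = b + v + v \left(-5 + 6 b\right)$ ($X{\left(b,v \right)} = v \left(-5 + 6 b\right) + \left(b + v\right) = b + v + v \left(-5 + 6 b\right)$)
$N \left(X{\left(-3,0 \right)} - 10\right) = - 136 \left(\left(-3 - 0 + 6 \left(-3\right) 0\right) - 10\right) = - 136 \left(\left(-3 + 0 + 0\right) - 10\right) = - 136 \left(-3 - 10\right) = \left(-136\right) \left(-13\right) = 1768$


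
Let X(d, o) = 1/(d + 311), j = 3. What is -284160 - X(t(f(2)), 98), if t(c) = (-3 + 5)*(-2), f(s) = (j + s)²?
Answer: -87237121/307 ≈ -2.8416e+5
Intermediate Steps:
f(s) = (3 + s)²
t(c) = -4 (t(c) = 2*(-2) = -4)
X(d, o) = 1/(311 + d)
-284160 - X(t(f(2)), 98) = -284160 - 1/(311 - 4) = -284160 - 1/307 = -87237121/307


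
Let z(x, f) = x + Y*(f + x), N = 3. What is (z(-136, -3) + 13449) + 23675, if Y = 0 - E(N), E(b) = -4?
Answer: 36432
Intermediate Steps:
Y = 4 (Y = 0 - 1*(-4) = 0 + 4 = 4)
z(x, f) = 4*f + 5*x (z(x, f) = x + 4*(f + x) = x + (4*f + 4*x) = 4*f + 5*x)
(z(-136, -3) + 13449) + 23675 = ((4*(-3) + 5*(-136)) + 13449) + 23675 = ((-12 - 680) + 13449) + 23675 = (-692 + 13449) + 23675 = 12757 + 23675 = 36432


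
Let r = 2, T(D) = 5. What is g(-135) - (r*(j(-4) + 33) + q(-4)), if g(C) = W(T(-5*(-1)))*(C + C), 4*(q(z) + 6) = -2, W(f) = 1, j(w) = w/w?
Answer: -663/2 ≈ -331.50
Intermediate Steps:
j(w) = 1
q(z) = -13/2 (q(z) = -6 + (¼)*(-2) = -6 - ½ = -13/2)
g(C) = 2*C (g(C) = 1*(C + C) = 1*(2*C) = 2*C)
g(-135) - (r*(j(-4) + 33) + q(-4)) = 2*(-135) - (2*(1 + 33) - 13/2) = -270 - (2*34 - 13/2) = -270 - (68 - 13/2) = -270 - 1*123/2 = -270 - 123/2 = -663/2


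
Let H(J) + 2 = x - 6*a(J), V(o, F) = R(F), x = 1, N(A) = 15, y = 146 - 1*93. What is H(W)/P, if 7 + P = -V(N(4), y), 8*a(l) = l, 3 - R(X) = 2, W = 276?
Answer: 26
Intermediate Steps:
y = 53 (y = 146 - 93 = 53)
R(X) = 1 (R(X) = 3 - 1*2 = 3 - 2 = 1)
a(l) = l/8
V(o, F) = 1
H(J) = -1 - 3*J/4 (H(J) = -2 + (1 - 3*J/4) = -1 - 3*J/4)
P = -8 (P = -7 - 1*1 = -7 - 1 = -8)
H(W)/P = (-1 - 3/4*276)/(-8) = (-1 - 207)*(-1/8) = -208*(-1/8) = 26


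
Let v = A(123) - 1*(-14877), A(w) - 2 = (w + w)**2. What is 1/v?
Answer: 1/75395 ≈ 1.3263e-5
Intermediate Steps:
A(w) = 2 + 4*w**2 (A(w) = 2 + (w + w)**2 = 2 + (2*w)**2 = 2 + 4*w**2)
v = 75395 (v = (2 + 4*123**2) - 1*(-14877) = (2 + 4*15129) + 14877 = (2 + 60516) + 14877 = 60518 + 14877 = 75395)
1/v = 1/75395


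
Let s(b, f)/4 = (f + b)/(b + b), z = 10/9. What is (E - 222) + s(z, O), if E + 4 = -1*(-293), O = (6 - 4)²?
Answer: 381/5 ≈ 76.200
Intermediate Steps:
z = 10/9 (z = 10*(⅑) = 10/9 ≈ 1.1111)
O = 4 (O = 2² = 4)
s(b, f) = 2*(b + f)/b (s(b, f) = 4*((f + b)/(b + b)) = 4*((b + f)/((2*b))) = 4*((b + f)*(1/(2*b))) = 4*((b + f)/(2*b)) = 2*(b + f)/b)
E = 289 (E = -4 - 1*(-293) = -4 + 293 = 289)
(E - 222) + s(z, O) = (289 - 222) + (2 + 2*4/(10/9)) = 67 + (2 + 2*4*(9/10)) = 67 + (2 + 36/5) = 67 + 46/5 = 381/5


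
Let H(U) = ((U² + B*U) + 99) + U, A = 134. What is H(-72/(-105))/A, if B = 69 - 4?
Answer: 177291/164150 ≈ 1.0801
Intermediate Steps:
B = 65
H(U) = 99 + U² + 66*U (H(U) = ((U² + 65*U) + 99) + U = (99 + U² + 65*U) + U = 99 + U² + 66*U)
H(-72/(-105))/A = (99 + (-72/(-105))² + 66*(-72/(-105)))/134 = (99 + (-72*(-1/105))² + 66*(-72*(-1/105)))*(1/134) = (99 + (24/35)² + 66*(24/35))*(1/134) = (99 + 576/1225 + 1584/35)*(1/134) = (177291/1225)*(1/134) = 177291/164150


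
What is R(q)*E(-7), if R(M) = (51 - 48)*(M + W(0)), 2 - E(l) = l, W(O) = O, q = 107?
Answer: 2889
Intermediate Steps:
E(l) = 2 - l
R(M) = 3*M (R(M) = (51 - 48)*(M + 0) = 3*M)
R(q)*E(-7) = (3*107)*(2 - 1*(-7)) = 321*(2 + 7) = 321*9 = 2889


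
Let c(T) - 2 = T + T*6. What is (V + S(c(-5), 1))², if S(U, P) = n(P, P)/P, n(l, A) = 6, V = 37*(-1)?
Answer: 961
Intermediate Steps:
V = -37
c(T) = 2 + 7*T (c(T) = 2 + (T + T*6) = 2 + (T + 6*T) = 2 + 7*T)
S(U, P) = 6/P
(V + S(c(-5), 1))² = (-37 + 6/1)² = (-37 + 6*1)² = (-37 + 6)² = (-31)² = 961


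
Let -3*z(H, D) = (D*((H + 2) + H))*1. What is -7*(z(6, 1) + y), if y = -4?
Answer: 182/3 ≈ 60.667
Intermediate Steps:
z(H, D) = -D*(2 + 2*H)/3 (z(H, D) = -D*((H + 2) + H)/3 = -D*((2 + H) + H)/3 = -D*(2 + 2*H)/3)
-7*(z(6, 1) + y) = -7*(-⅔*1*(1 + 6) - 4) = -7*(-⅔*1*7 - 4) = -7*(-14/3 - 4) = -7*(-26/3) = 182/3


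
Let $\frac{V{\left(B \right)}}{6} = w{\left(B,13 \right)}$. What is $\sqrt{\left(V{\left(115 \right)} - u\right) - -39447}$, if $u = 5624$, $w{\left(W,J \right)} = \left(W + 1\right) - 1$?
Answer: $\sqrt{34513} \approx 185.78$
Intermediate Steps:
$w{\left(W,J \right)} = W$ ($w{\left(W,J \right)} = \left(1 + W\right) - 1 = W$)
$V{\left(B \right)} = 6 B$
$\sqrt{\left(V{\left(115 \right)} - u\right) - -39447} = \sqrt{\left(6 \cdot 115 - 5624\right) - -39447} = \sqrt{\left(690 - 5624\right) + 39447} = \sqrt{-4934 + 39447} = \sqrt{34513}$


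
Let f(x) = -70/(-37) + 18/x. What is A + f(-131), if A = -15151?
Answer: -73428393/4847 ≈ -15149.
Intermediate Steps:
f(x) = 70/37 + 18/x (f(x) = -70*(-1/37) + 18/x = 70/37 + 18/x)
A + f(-131) = -15151 + (70/37 + 18/(-131)) = -15151 + (70/37 + 18*(-1/131)) = -15151 + (70/37 - 18/131) = -15151 + 8504/4847 = -73428393/4847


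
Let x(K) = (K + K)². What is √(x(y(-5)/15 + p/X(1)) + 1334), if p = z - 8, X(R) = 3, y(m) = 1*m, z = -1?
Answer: √12406/3 ≈ 37.127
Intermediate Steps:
y(m) = m
p = -9 (p = -1 - 8 = -9)
x(K) = 4*K² (x(K) = (2*K)² = 4*K²)
√(x(y(-5)/15 + p/X(1)) + 1334) = √(4*(-5/15 - 9/3)² + 1334) = √(4*(-5*1/15 - 9*⅓)² + 1334) = √(4*(-⅓ - 3)² + 1334) = √(4*(-10/3)² + 1334) = √(4*(100/9) + 1334) = √(400/9 + 1334) = √(12406/9) = √12406/3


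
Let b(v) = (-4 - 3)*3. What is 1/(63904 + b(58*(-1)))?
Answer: 1/63883 ≈ 1.5654e-5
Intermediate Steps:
b(v) = -21 (b(v) = -7*3 = -21)
1/(63904 + b(58*(-1))) = 1/(63904 - 21) = 1/63883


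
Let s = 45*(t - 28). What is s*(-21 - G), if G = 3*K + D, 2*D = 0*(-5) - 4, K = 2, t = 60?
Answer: -36000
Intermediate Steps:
s = 1440 (s = 45*(60 - 28) = 45*32 = 1440)
D = -2 (D = (0*(-5) - 4)/2 = (0 - 4)/2 = (1/2)*(-4) = -2)
G = 4 (G = 3*2 - 2 = 6 - 2 = 4)
s*(-21 - G) = 1440*(-21 - 1*4) = 1440*(-21 - 4) = 1440*(-25) = -36000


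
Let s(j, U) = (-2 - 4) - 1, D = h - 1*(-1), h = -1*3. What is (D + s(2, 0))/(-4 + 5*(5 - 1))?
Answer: -9/16 ≈ -0.56250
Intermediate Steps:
h = -3
D = -2 (D = -3 - 1*(-1) = -3 + 1 = -2)
s(j, U) = -7 (s(j, U) = -6 - 1 = -7)
(D + s(2, 0))/(-4 + 5*(5 - 1)) = (-2 - 7)/(-4 + 5*(5 - 1)) = -9/(-4 + 5*4) = -9/(-4 + 20) = -9/16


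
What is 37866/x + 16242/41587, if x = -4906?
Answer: -747525045/102012911 ≈ -7.3278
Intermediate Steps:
37866/x + 16242/41587 = 37866/(-4906) + 16242/41587 = 37866*(-1/4906) + 16242*(1/41587) = -18933/2453 + 16242/41587 = -747525045/102012911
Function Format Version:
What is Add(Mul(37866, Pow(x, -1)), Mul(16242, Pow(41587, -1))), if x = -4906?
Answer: Rational(-747525045, 102012911) ≈ -7.3278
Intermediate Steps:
Add(Mul(37866, Pow(x, -1)), Mul(16242, Pow(41587, -1))) = Add(Mul(37866, Pow(-4906, -1)), Mul(16242, Pow(41587, -1))) = Add(Mul(37866, Rational(-1, 4906)), Mul(16242, Rational(1, 41587))) = Add(Rational(-18933, 2453), Rational(16242, 41587)) = Rational(-747525045, 102012911)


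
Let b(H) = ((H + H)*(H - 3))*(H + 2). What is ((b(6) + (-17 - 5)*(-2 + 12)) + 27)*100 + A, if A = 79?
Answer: 9579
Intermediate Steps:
b(H) = 2*H*(-3 + H)*(2 + H) (b(H) = ((2*H)*(-3 + H))*(2 + H) = (2*H*(-3 + H))*(2 + H) = 2*H*(-3 + H)*(2 + H))
((b(6) + (-17 - 5)*(-2 + 12)) + 27)*100 + A = ((2*6*(-6 + 6² - 1*6) + (-17 - 5)*(-2 + 12)) + 27)*100 + 79 = ((2*6*(-6 + 36 - 6) - 22*10) + 27)*100 + 79 = ((2*6*24 - 220) + 27)*100 + 79 = ((288 - 220) + 27)*100 + 79 = (68 + 27)*100 + 79 = 95*100 + 79 = 9500 + 79 = 9579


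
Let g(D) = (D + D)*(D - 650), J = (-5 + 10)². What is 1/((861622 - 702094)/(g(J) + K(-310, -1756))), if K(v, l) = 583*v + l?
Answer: -26717/19941 ≈ -1.3398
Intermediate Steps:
K(v, l) = l + 583*v
J = 25 (J = 5² = 25)
g(D) = 2*D*(-650 + D) (g(D) = (2*D)*(-650 + D) = 2*D*(-650 + D))
1/((861622 - 702094)/(g(J) + K(-310, -1756))) = 1/((861622 - 702094)/(2*25*(-650 + 25) + (-1756 + 583*(-310)))) = 1/(159528/(2*25*(-625) + (-1756 - 180730))) = 1/(159528/(-31250 - 182486)) = 1/(159528/(-213736)) = 1/(159528*(-1/213736)) = 1/(-19941/26717) = -26717/19941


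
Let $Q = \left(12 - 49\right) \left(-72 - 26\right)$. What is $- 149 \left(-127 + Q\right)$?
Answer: $-521351$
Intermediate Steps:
$Q = 3626$ ($Q = \left(-37\right) \left(-98\right) = 3626$)
$- 149 \left(-127 + Q\right) = - 149 \left(-127 + 3626\right) = \left(-149\right) 3499 = -521351$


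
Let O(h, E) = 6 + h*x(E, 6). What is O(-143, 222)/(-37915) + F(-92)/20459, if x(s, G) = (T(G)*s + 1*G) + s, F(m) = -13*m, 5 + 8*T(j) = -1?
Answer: 450300523/1551405970 ≈ 0.29025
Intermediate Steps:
T(j) = -3/4 (T(j) = -5/8 + (1/8)*(-1) = -5/8 - 1/8 = -3/4)
x(s, G) = G + s/4 (x(s, G) = (-3*s/4 + 1*G) + s = (-3*s/4 + G) + s = (G - 3*s/4) + s = G + s/4)
O(h, E) = 6 + h*(6 + E/4)
O(-143, 222)/(-37915) + F(-92)/20459 = (6 + (1/4)*(-143)*(24 + 222))/(-37915) - 13*(-92)/20459 = (6 + (1/4)*(-143)*246)*(-1/37915) + 1196*(1/20459) = (6 - 17589/2)*(-1/37915) + 1196/20459 = -17577/2*(-1/37915) + 1196/20459 = 17577/75830 + 1196/20459 = 450300523/1551405970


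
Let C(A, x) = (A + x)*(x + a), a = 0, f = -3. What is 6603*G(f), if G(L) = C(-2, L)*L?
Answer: -297135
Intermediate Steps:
C(A, x) = x*(A + x) (C(A, x) = (A + x)*(x + 0) = (A + x)*x = x*(A + x))
G(L) = L**2*(-2 + L) (G(L) = (L*(-2 + L))*L = L**2*(-2 + L))
6603*G(f) = 6603*((-3)**2*(-2 - 3)) = 6603*(9*(-5)) = 6603*(-45) = -297135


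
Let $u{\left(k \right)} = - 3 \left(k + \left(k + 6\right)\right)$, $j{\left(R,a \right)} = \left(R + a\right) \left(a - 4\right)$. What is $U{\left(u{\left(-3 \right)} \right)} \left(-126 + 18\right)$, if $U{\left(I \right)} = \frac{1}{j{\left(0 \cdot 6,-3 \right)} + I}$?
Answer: $- \frac{36}{7} \approx -5.1429$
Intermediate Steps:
$j{\left(R,a \right)} = \left(-4 + a\right) \left(R + a\right)$ ($j{\left(R,a \right)} = \left(R + a\right) \left(-4 + a\right) = \left(-4 + a\right) \left(R + a\right)$)
$u{\left(k \right)} = -18 - 6 k$ ($u{\left(k \right)} = - 3 \left(k + \left(6 + k\right)\right) = - 3 \left(6 + 2 k\right) = -18 - 6 k$)
$U{\left(I \right)} = \frac{1}{21 + I}$ ($U{\left(I \right)} = \frac{1}{\left(\left(-3\right)^{2} - 4 \cdot 0 \cdot 6 - -12 + 0 \cdot 6 \left(-3\right)\right) + I} = \frac{1}{\left(9 - 0 + 12 + 0 \left(-3\right)\right) + I} = \frac{1}{\left(9 + 0 + 12 + 0\right) + I} = \frac{1}{21 + I}$)
$U{\left(u{\left(-3 \right)} \right)} \left(-126 + 18\right) = \frac{-126 + 18}{21 - 0} = \frac{1}{21 + \left(-18 + 18\right)} \left(-108\right) = \frac{1}{21 + 0} \left(-108\right) = \frac{1}{21} \left(-108\right) = - \frac{36}{7}$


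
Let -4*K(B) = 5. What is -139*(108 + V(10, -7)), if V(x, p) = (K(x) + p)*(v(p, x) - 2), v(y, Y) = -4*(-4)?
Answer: 2085/2 ≈ 1042.5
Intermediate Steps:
v(y, Y) = 16
K(B) = -5/4 (K(B) = -1/4*5 = -5/4)
V(x, p) = -35/2 + 14*p (V(x, p) = (-5/4 + p)*(16 - 2) = (-5/4 + p)*14 = -35/2 + 14*p)
-139*(108 + V(10, -7)) = -139*(108 + (-35/2 + 14*(-7))) = -139*(108 + (-35/2 - 98)) = -139*(108 - 231/2) = -139*(-15/2) = 2085/2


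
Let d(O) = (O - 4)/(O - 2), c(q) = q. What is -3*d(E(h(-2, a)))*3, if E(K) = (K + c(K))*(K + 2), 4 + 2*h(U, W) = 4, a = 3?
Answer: -18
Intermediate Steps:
h(U, W) = 0 (h(U, W) = -2 + (½)*4 = -2 + 2 = 0)
E(K) = 2*K*(2 + K) (E(K) = (K + K)*(K + 2) = (2*K)*(2 + K) = 2*K*(2 + K))
d(O) = (-4 + O)/(-2 + O)
-3*d(E(h(-2, a)))*3 = -3*(-4 + 2*0*(2 + 0))/(-2 + 2*0*(2 + 0))*3 = -3*(-4 + 2*0*2)/(-2 + 2*0*2)*3 = -3*(-4 + 0)/(-2 + 0)*3 = -3*(-4)/(-2)*3 = -(-3)*(-4)/2*3 = -3*2*3 = -6*3 = -18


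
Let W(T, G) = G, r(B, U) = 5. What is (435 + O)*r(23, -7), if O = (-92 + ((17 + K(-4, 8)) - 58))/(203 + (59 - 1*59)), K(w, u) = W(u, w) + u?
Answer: 440880/203 ≈ 2171.8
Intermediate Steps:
K(w, u) = u + w (K(w, u) = w + u = u + w)
O = -129/203 (O = (-92 + ((17 + (8 - 4)) - 58))/(203 + (59 - 1*59)) = (-92 + ((17 + 4) - 58))/(203 + (59 - 59)) = (-92 + (21 - 58))/(203 + 0) = (-92 - 37)/203 = -129*1/203 = -129/203 ≈ -0.63547)
(435 + O)*r(23, -7) = (435 - 129/203)*5 = (88176/203)*5 = 440880/203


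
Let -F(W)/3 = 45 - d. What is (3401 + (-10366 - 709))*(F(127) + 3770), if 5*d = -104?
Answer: -137080662/5 ≈ -2.7416e+7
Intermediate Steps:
d = -104/5 (d = (⅕)*(-104) = -104/5 ≈ -20.800)
F(W) = -987/5 (F(W) = -3*(45 - 1*(-104/5)) = -3*(45 + 104/5) = -3*329/5 = -987/5)
(3401 + (-10366 - 709))*(F(127) + 3770) = (3401 + (-10366 - 709))*(-987/5 + 3770) = (3401 - 11075)*(17863/5) = -7674*17863/5 = -137080662/5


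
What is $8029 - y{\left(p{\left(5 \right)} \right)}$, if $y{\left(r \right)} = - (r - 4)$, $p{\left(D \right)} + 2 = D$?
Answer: $8028$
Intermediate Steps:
$p{\left(D \right)} = -2 + D$
$y{\left(r \right)} = 4 - r$ ($y{\left(r \right)} = - (-4 + r) = 4 - r$)
$8029 - y{\left(p{\left(5 \right)} \right)} = 8029 - \left(4 - \left(-2 + 5\right)\right) = 8029 - \left(4 - 3\right) = 8029 - 1 = 8028$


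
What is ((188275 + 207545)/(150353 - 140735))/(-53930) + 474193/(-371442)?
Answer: -4101838929821/3211108289718 ≈ -1.2774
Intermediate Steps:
((188275 + 207545)/(150353 - 140735))/(-53930) + 474193/(-371442) = (395820/9618)*(-1/53930) + 474193*(-1/371442) = (395820*(1/9618))*(-1/53930) - 474193/371442 = (65970/1603)*(-1/53930) - 474193/371442 = -6597/8644979 - 474193/371442 = -4101838929821/3211108289718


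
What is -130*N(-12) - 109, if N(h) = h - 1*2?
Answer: 1711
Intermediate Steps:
N(h) = -2 + h (N(h) = h - 2 = -2 + h)
-130*N(-12) - 109 = -130*(-2 - 12) - 109 = -130*(-14) - 109 = 1820 - 109 = 1711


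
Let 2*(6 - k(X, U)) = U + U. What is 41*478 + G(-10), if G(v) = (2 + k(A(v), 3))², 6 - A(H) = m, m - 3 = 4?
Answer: 19623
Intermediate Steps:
m = 7 (m = 3 + 4 = 7)
A(H) = -1 (A(H) = 6 - 1*7 = 6 - 7 = -1)
k(X, U) = 6 - U (k(X, U) = 6 - (U + U)/2 = 6 - U)
G(v) = 25 (G(v) = (2 + (6 - 1*3))² = (2 + (6 - 3))² = (2 + 3)² = 5² = 25)
41*478 + G(-10) = 41*478 + 25 = 19598 + 25 = 19623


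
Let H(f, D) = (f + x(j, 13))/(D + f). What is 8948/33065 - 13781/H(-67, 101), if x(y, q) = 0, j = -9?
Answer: 15493337526/2215355 ≈ 6993.6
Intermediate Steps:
H(f, D) = f/(D + f) (H(f, D) = (f + 0)/(D + f) = f/(D + f))
8948/33065 - 13781/H(-67, 101) = 8948/33065 - 13781/((-67/(101 - 67))) = 8948*(1/33065) - 13781/((-67/34)) = 8948/33065 - 13781/((-67*1/34)) = 8948/33065 - 13781/(-67/34) = 8948/33065 - 13781*(-34/67) = 8948/33065 + 468554/67 = 15493337526/2215355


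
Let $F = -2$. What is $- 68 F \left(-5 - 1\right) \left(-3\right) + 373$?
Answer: $2821$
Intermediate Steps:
$- 68 F \left(-5 - 1\right) \left(-3\right) + 373 = - 68 \left(- 2 \left(-5 - 1\right) \left(-3\right)\right) + 373 = - 68 \left(- 2 \left(\left(-6\right) \left(-3\right)\right)\right) + 373 = - 68 \left(\left(-2\right) 18\right) + 373 = \left(-68\right) \left(-36\right) + 373 = 2448 + 373 = 2821$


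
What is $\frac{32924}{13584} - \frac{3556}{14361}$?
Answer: $\frac{11792135}{5418884} \approx 2.1761$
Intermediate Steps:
$\frac{32924}{13584} - \frac{3556}{14361} = 32924 \cdot \frac{1}{13584} - \frac{3556}{14361} = \frac{8231}{3396} - \frac{3556}{14361} = \frac{11792135}{5418884}$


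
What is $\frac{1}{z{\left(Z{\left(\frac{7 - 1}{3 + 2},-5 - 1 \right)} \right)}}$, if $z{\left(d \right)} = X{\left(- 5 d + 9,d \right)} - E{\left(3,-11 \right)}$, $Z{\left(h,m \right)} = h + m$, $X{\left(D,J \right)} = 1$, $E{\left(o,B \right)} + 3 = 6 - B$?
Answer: $- \frac{1}{13} \approx -0.076923$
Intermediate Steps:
$E{\left(o,B \right)} = 3 - B$ ($E{\left(o,B \right)} = -3 - \left(-6 + B\right) = 3 - B$)
$z{\left(d \right)} = -13$ ($z{\left(d \right)} = 1 - \left(3 - -11\right) = 1 - \left(3 + 11\right) = 1 - 14 = -13$)
$\frac{1}{z{\left(Z{\left(\frac{7 - 1}{3 + 2},-5 - 1 \right)} \right)}} = \frac{1}{-13} = - \frac{1}{13}$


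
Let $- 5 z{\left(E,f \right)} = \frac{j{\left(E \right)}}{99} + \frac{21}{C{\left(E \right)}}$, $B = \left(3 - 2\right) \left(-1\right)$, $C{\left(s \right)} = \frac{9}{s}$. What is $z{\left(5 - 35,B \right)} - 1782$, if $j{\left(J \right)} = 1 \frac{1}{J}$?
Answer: $- \frac{26254799}{14850} \approx -1768.0$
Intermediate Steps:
$j{\left(J \right)} = \frac{1}{J}$
$B = -1$ ($B = 1 \left(-1\right) = -1$)
$z{\left(E,f \right)} = - \frac{7 E}{15} - \frac{1}{495 E}$ ($z{\left(E,f \right)} = - \frac{\frac{1}{E 99} + \frac{21}{9 \frac{1}{E}}}{5} = - \frac{\frac{1}{E} \frac{1}{99} + 21 \frac{E}{9}}{5} = - \frac{\frac{1}{99 E} + \frac{7 E}{3}}{5} = - \frac{7 E}{15} - \frac{1}{495 E}$)
$z{\left(5 - 35,B \right)} - 1782 = \frac{-1 - 231 \left(5 - 35\right)^{2}}{495 \left(5 - 35\right)} - 1782 = \frac{-1 - 231 \left(-30\right)^{2}}{495 \left(-30\right)} - 1782 = \frac{1}{495} \left(- \frac{1}{30}\right) \left(-1 - 207900\right) - 1782 = \frac{1}{495} \left(- \frac{1}{30}\right) \left(-207901\right) - 1782 = \frac{207901}{14850} - 1782 = - \frac{26254799}{14850}$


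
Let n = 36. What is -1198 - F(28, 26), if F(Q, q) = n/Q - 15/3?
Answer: -8360/7 ≈ -1194.3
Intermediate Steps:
F(Q, q) = -5 + 36/Q (F(Q, q) = 36/Q - 15/3 = 36/Q - 15*⅓ = 36/Q - 5 = -5 + 36/Q)
-1198 - F(28, 26) = -1198 - (-5 + 36/28) = -1198 - (-5 + 36*(1/28)) = -1198 - (-5 + 9/7) = -1198 - 1*(-26/7) = -1198 + 26/7 = -8360/7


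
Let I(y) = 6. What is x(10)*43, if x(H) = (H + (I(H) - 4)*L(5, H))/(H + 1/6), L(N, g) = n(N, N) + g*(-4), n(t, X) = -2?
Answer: -19092/61 ≈ -312.98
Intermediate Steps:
L(N, g) = -2 - 4*g (L(N, g) = -2 + g*(-4) = -2 - 4*g)
x(H) = (-4 - 7*H)/(⅙ + H) (x(H) = (H + (6 - 4)*(-2 - 4*H))/(H + 1/6) = (H + 2*(-2 - 4*H))/(H + ⅙) = (H + (-4 - 8*H))/(⅙ + H) = (-4 - 7*H)/(⅙ + H))
x(10)*43 = (6*(-4 - 7*10)/(1 + 6*10))*43 = (6*(-4 - 70)/(1 + 60))*43 = (6*(-74)/61)*43 = (6*(1/61)*(-74))*43 = -444/61*43 = -19092/61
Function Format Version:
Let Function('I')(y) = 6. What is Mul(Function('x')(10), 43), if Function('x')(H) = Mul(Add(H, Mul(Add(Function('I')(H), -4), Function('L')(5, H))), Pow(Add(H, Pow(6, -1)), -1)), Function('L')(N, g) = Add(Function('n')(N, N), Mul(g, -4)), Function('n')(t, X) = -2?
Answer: Rational(-19092, 61) ≈ -312.98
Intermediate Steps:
Function('L')(N, g) = Add(-2, Mul(-4, g)) (Function('L')(N, g) = Add(-2, Mul(g, -4)) = Add(-2, Mul(-4, g)))
Function('x')(H) = Mul(Pow(Add(Rational(1, 6), H), -1), Add(-4, Mul(-7, H))) (Function('x')(H) = Mul(Add(H, Mul(Add(6, -4), Add(-2, Mul(-4, H)))), Pow(Add(H, Pow(6, -1)), -1)) = Mul(Add(H, Mul(2, Add(-2, Mul(-4, H)))), Pow(Add(H, Rational(1, 6)), -1)) = Mul(Add(H, Add(-4, Mul(-8, H))), Pow(Add(Rational(1, 6), H), -1)) = Mul(Add(-4, Mul(-7, H)), Pow(Add(Rational(1, 6), H), -1)) = Mul(Pow(Add(Rational(1, 6), H), -1), Add(-4, Mul(-7, H))))
Mul(Function('x')(10), 43) = Mul(Mul(6, Pow(Add(1, Mul(6, 10)), -1), Add(-4, Mul(-7, 10))), 43) = Mul(Mul(6, Pow(Add(1, 60), -1), Add(-4, -70)), 43) = Mul(Mul(6, Pow(61, -1), -74), 43) = Mul(Mul(6, Rational(1, 61), -74), 43) = Mul(Rational(-444, 61), 43) = Rational(-19092, 61)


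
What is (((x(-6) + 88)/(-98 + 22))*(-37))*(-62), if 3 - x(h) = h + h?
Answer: -118141/38 ≈ -3109.0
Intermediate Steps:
x(h) = 3 - 2*h (x(h) = 3 - (h + h) = 3 - 2*h)
(((x(-6) + 88)/(-98 + 22))*(-37))*(-62) = ((((3 - 2*(-6)) + 88)/(-98 + 22))*(-37))*(-62) = ((((3 + 12) + 88)/(-76))*(-37))*(-62) = (((15 + 88)*(-1/76))*(-37))*(-62) = ((103*(-1/76))*(-37))*(-62) = -103/76*(-37)*(-62) = (3811/76)*(-62) = -118141/38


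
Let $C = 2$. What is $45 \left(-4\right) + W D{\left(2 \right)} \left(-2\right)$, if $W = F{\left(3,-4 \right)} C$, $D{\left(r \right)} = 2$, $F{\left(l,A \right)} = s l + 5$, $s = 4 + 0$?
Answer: $-316$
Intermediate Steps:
$s = 4$
$F{\left(l,A \right)} = 5 + 4 l$ ($F{\left(l,A \right)} = 4 l + 5 = 5 + 4 l$)
$W = 34$ ($W = \left(5 + 4 \cdot 3\right) 2 = \left(5 + 12\right) 2 = 17 \cdot 2 = 34$)
$45 \left(-4\right) + W D{\left(2 \right)} \left(-2\right) = 45 \left(-4\right) + 34 \cdot 2 \left(-2\right) = -180 + 68 \left(-2\right) = -180 - 136 = -316$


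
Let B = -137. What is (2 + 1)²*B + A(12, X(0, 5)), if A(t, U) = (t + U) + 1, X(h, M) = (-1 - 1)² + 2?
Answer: -1214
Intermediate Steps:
X(h, M) = 6 (X(h, M) = (-2)² + 2 = 4 + 2 = 6)
A(t, U) = 1 + U + t (A(t, U) = (U + t) + 1 = 1 + U + t)
(2 + 1)²*B + A(12, X(0, 5)) = (2 + 1)²*(-137) + (1 + 6 + 12) = 3²*(-137) + 19 = 9*(-137) + 19 = -1233 + 19 = -1214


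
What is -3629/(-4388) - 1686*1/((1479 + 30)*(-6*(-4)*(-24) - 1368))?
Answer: 221938649/268170426 ≈ 0.82760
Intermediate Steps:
-3629/(-4388) - 1686*1/((1479 + 30)*(-6*(-4)*(-24) - 1368)) = -3629*(-1/4388) - 1686*1/(1509*(24*(-24) - 1368)) = 3629/4388 - 1686*1/(1509*(-576 - 1368)) = 3629/4388 - 1686/(1509*(-1944)) = 3629/4388 - 1686/(-2933496) = 3629/4388 - 1686*(-1/2933496) = 3629/4388 + 281/488916 = 221938649/268170426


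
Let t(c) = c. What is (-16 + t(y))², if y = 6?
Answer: 100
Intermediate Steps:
(-16 + t(y))² = (-16 + 6)² = (-10)² = 100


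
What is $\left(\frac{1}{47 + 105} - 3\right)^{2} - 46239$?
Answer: $- \frac{1068098831}{23104} \approx -46230.0$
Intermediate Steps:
$\left(\frac{1}{47 + 105} - 3\right)^{2} - 46239 = \left(\frac{1}{152} - 3\right)^{2} - 46239 = \left(- \frac{455}{152}\right)^{2} - 46239 = \frac{207025}{23104} - 46239 = - \frac{1068098831}{23104}$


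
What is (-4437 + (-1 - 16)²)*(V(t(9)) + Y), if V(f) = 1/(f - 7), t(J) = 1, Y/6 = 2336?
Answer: -174413030/3 ≈ -5.8138e+7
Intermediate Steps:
Y = 14016 (Y = 6*2336 = 14016)
V(f) = 1/(-7 + f)
(-4437 + (-1 - 16)²)*(V(t(9)) + Y) = (-4437 + (-1 - 16)²)*(1/(-7 + 1) + 14016) = (-4437 + (-17)²)*(1/(-6) + 14016) = (-4437 + 289)*(-⅙ + 14016) = -4148*84095/6 = -174413030/3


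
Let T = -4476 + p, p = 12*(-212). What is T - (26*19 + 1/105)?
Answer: -788971/105 ≈ -7514.0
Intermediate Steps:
p = -2544
T = -7020 (T = -4476 - 2544 = -7020)
T - (26*19 + 1/105) = -7020 - (26*19 + 1/105) = -7020 - (494 + 1/105) = -7020 - 1*51871/105 = -7020 - 51871/105 = -788971/105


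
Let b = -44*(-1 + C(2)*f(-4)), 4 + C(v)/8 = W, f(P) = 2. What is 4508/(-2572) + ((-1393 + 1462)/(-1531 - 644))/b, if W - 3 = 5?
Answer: -2264917111/1292237100 ≈ -1.7527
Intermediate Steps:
W = 8 (W = 3 + 5 = 8)
C(v) = 32 (C(v) = -32 + 8*8 = -32 + 64 = 32)
b = -2772 (b = -44*(-1 + 32*2) = -44*(-1 + 64) = -44*63 = -2772)
4508/(-2572) + ((-1393 + 1462)/(-1531 - 644))/b = 4508/(-2572) + ((-1393 + 1462)/(-1531 - 644))/(-2772) = 4508*(-1/2572) + (69/(-2175))*(-1/2772) = -1127/643 + (69*(-1/2175))*(-1/2772) = -1127/643 - 23/725*(-1/2772) = -1127/643 + 23/2009700 = -2264917111/1292237100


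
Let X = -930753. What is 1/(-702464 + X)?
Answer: -1/1633217 ≈ -6.1229e-7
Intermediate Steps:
1/(-702464 + X) = 1/(-702464 - 930753) = 1/(-1633217) = -1/1633217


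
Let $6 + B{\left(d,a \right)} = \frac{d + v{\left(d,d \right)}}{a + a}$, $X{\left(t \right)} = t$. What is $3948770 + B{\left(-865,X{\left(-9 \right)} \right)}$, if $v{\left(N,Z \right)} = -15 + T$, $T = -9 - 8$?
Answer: $\frac{23692883}{6} \approx 3.9488 \cdot 10^{6}$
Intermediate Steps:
$T = -17$ ($T = -9 - 8 = -17$)
$v{\left(N,Z \right)} = -32$ ($v{\left(N,Z \right)} = -15 - 17 = -32$)
$B{\left(d,a \right)} = -6 + \frac{-32 + d}{2 a}$ ($B{\left(d,a \right)} = -6 + \frac{d - 32}{a + a} = -6 + \frac{-32 + d}{2 a}$)
$3948770 + B{\left(-865,X{\left(-9 \right)} \right)} = 3948770 + \frac{-32 - 865 - -108}{2 \left(-9\right)} = 3948770 + \frac{1}{2} \left(- \frac{1}{9}\right) \left(-32 - 865 + 108\right) = 3948770 + \frac{1}{2} \left(- \frac{1}{9}\right) \left(-789\right) = 3948770 + \frac{263}{6} = \frac{23692883}{6}$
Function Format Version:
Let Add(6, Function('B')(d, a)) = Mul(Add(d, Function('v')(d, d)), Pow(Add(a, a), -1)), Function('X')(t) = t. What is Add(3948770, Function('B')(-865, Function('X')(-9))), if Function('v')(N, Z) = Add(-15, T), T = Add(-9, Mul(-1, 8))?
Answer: Rational(23692883, 6) ≈ 3.9488e+6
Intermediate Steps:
T = -17 (T = Add(-9, -8) = -17)
Function('v')(N, Z) = -32 (Function('v')(N, Z) = Add(-15, -17) = -32)
Function('B')(d, a) = Add(-6, Mul(Rational(1, 2), Pow(a, -1), Add(-32, d))) (Function('B')(d, a) = Add(-6, Mul(Add(d, -32), Pow(Add(a, a), -1))) = Add(-6, Mul(Add(-32, d), Pow(Mul(2, a), -1))) = Add(-6, Mul(Add(-32, d), Mul(Rational(1, 2), Pow(a, -1)))) = Add(-6, Mul(Rational(1, 2), Pow(a, -1), Add(-32, d))))
Add(3948770, Function('B')(-865, Function('X')(-9))) = Add(3948770, Mul(Rational(1, 2), Pow(-9, -1), Add(-32, -865, Mul(-12, -9)))) = Add(3948770, Mul(Rational(1, 2), Rational(-1, 9), Add(-32, -865, 108))) = Add(3948770, Mul(Rational(1, 2), Rational(-1, 9), -789)) = Add(3948770, Rational(263, 6)) = Rational(23692883, 6)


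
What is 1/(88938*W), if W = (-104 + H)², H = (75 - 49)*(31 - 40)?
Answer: 1/10160632872 ≈ 9.8419e-11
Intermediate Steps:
H = -234 (H = 26*(-9) = -234)
W = 114244 (W = (-104 - 234)² = (-338)² = 114244)
1/(88938*W) = 1/(88938*114244) = (1/88938)*(1/114244) = 1/10160632872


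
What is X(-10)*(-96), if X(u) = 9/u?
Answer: 432/5 ≈ 86.400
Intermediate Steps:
X(-10)*(-96) = (9/(-10))*(-96) = (9*(-⅒))*(-96) = -9/10*(-96) = 432/5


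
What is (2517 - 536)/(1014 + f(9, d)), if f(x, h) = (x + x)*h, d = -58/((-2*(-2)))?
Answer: 1981/753 ≈ 2.6308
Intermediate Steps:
d = -29/2 (d = -58/4 = -58*¼ = -29/2 ≈ -14.500)
f(x, h) = 2*h*x (f(x, h) = (2*x)*h = 2*h*x)
(2517 - 536)/(1014 + f(9, d)) = (2517 - 536)/(1014 + 2*(-29/2)*9) = 1981/(1014 - 261) = 1981/753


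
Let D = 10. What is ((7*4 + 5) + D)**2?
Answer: 1849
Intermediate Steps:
((7*4 + 5) + D)**2 = ((7*4 + 5) + 10)**2 = ((28 + 5) + 10)**2 = (33 + 10)**2 = 43**2 = 1849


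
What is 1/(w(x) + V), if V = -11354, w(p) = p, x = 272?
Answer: -1/11082 ≈ -9.0236e-5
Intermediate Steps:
1/(w(x) + V) = 1/(272 - 11354) = 1/(-11082) = -1/11082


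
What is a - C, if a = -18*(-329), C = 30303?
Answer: -24381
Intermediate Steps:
a = 5922
a - C = 5922 - 1*30303 = 5922 - 30303 = -24381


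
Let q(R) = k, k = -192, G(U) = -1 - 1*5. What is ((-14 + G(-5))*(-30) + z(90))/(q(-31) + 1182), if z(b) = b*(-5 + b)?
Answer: 25/3 ≈ 8.3333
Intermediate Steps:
G(U) = -6 (G(U) = -1 - 5 = -6)
q(R) = -192
((-14 + G(-5))*(-30) + z(90))/(q(-31) + 1182) = ((-14 - 6)*(-30) + 90*(-5 + 90))/(-192 + 1182) = (-20*(-30) + 90*85)/990 = (600 + 7650)*(1/990) = 8250*(1/990) = 25/3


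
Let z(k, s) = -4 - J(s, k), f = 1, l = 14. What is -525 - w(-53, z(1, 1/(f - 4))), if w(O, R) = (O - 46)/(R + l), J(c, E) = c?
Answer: -15978/31 ≈ -515.42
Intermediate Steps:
z(k, s) = -4 - s
w(O, R) = (-46 + O)/(14 + R) (w(O, R) = (O - 46)/(R + 14) = (-46 + O)/(14 + R))
-525 - w(-53, z(1, 1/(f - 4))) = -525 - (-46 - 53)/(14 + (-4 - 1/(1 - 4))) = -525 - (-99)/(14 + (-4 - 1/(-3))) = -525 - (-99)/(14 + (-4 - 1*(-1/3))) = -525 - (-99)/(14 + (-4 + 1/3)) = -525 - (-99)/(14 - 11/3) = -525 - (-99)/31/3 = -525 - 3*(-99)/31 = -525 - 1*(-297/31) = -525 + 297/31 = -15978/31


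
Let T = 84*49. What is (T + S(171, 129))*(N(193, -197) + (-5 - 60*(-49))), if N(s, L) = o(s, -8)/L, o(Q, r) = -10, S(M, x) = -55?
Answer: 2348090505/197 ≈ 1.1919e+7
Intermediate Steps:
T = 4116
N(s, L) = -10/L
(T + S(171, 129))*(N(193, -197) + (-5 - 60*(-49))) = (4116 - 55)*(-10/(-197) + (-5 - 60*(-49))) = 4061*(-10*(-1/197) + (-5 + 2940)) = 4061*(10/197 + 2935) = 4061*(578205/197) = 2348090505/197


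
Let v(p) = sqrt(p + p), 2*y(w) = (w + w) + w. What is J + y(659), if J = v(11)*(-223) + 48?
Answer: 2073/2 - 223*sqrt(22) ≈ -9.4627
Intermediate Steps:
y(w) = 3*w/2 (y(w) = ((w + w) + w)/2 = (2*w + w)/2 = (3*w)/2 = 3*w/2)
v(p) = sqrt(2)*sqrt(p) (v(p) = sqrt(2*p) = sqrt(2)*sqrt(p))
J = 48 - 223*sqrt(22) (J = (sqrt(2)*sqrt(11))*(-223) + 48 = sqrt(22)*(-223) + 48 = -223*sqrt(22) + 48 = 48 - 223*sqrt(22) ≈ -997.96)
J + y(659) = (48 - 223*sqrt(22)) + (3/2)*659 = (48 - 223*sqrt(22)) + 1977/2 = 2073/2 - 223*sqrt(22)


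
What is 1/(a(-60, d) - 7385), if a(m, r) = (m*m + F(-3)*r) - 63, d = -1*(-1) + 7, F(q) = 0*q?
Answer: -1/3848 ≈ -0.00025988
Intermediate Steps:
F(q) = 0
d = 8 (d = 1 + 7 = 8)
a(m, r) = -63 + m² (a(m, r) = (m*m + 0*r) - 63 = (m² + 0) - 63 = m² - 63 = -63 + m²)
1/(a(-60, d) - 7385) = 1/((-63 + (-60)²) - 7385) = 1/((-63 + 3600) - 7385) = 1/(3537 - 7385) = 1/(-3848) = -1/3848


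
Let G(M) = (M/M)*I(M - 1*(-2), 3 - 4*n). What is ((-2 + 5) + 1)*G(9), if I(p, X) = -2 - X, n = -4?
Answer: -84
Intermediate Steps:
G(M) = -21 (G(M) = (M/M)*(-2 - (3 - 4*(-4))) = 1*(-2 - (3 + 16)) = 1*(-2 - 1*19) = 1*(-2 - 19) = 1*(-21) = -21)
((-2 + 5) + 1)*G(9) = ((-2 + 5) + 1)*(-21) = (3 + 1)*(-21) = 4*(-21) = -84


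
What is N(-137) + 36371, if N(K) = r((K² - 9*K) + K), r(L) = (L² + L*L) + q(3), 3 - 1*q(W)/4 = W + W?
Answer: 789272809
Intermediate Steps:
q(W) = 12 - 8*W (q(W) = 12 - 4*(W + W) = 12 - 8*W)
r(L) = -12 + 2*L² (r(L) = (L² + L*L) + (12 - 8*3) = (L² + L²) + (12 - 24) = 2*L² - 12 = -12 + 2*L²)
N(K) = -12 + 2*(K² - 8*K)² (N(K) = -12 + 2*((K² - 9*K) + K)² = -12 + 2*(K² - 8*K)²)
N(-137) + 36371 = (-12 + 2*(-137)²*(-8 - 137)²) + 36371 = (-12 + 2*18769*(-145)²) + 36371 = (-12 + 2*18769*21025) + 36371 = (-12 + 789236450) + 36371 = 789236438 + 36371 = 789272809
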